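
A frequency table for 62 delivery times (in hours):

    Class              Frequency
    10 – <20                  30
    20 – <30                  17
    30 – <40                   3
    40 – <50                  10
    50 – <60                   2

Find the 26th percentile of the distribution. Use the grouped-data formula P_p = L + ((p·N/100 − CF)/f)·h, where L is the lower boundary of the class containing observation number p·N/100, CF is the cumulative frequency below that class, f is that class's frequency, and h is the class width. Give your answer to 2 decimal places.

N = 62; target position k = 26/100 · 62 = 16.12.
Cumulative frequencies: 30, 47, 50, 60, 62.
Observation 16.12 falls in the class 10 – <20.
L = 10, CF = 0, f = 30, h = 10.
P26 = 10 + ((16.12 − 0)/30)·10 = 10 + 5.37333 = 15.3733.

15.37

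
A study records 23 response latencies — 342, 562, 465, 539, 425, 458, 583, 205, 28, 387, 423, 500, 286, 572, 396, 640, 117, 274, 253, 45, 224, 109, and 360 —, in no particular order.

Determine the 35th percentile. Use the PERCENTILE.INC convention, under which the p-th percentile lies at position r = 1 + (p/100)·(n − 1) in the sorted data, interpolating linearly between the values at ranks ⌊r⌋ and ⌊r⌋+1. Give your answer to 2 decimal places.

282.40

Sorted: 28, 45, 109, 117, 205, 224, 253, 274, 286, 342, 360, 387, 396, 423, 425, 458, 465, 500, 539, 562, 572, 583, 640.
n = 23.
r = 1 + (35/100)·(23 − 1) = 1 + 7.7 = 8.7.
Rank 8 is 274 and rank 9 is 286.
Interpolate: 274 + 0.7·(286 − 274) = 274 + 0.7·12 = 282.4.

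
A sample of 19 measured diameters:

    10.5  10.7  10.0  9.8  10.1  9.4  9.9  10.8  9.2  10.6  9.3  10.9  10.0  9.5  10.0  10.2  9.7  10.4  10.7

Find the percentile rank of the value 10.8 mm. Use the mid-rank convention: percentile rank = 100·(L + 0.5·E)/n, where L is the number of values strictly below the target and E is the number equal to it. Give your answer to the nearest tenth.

92.1

Sorted: 9.2, 9.3, 9.4, 9.5, 9.7, 9.8, 9.9, 10.0, 10.0, 10.0, 10.1, 10.2, 10.4, 10.5, 10.6, 10.7, 10.7, 10.8, 10.9.
Count below 10.8: L = 17; count equal: E = 1; n = 19.
Percentile rank = 100·(17 + 0.5·1)/19 = 100·17.5/19 = 92.11.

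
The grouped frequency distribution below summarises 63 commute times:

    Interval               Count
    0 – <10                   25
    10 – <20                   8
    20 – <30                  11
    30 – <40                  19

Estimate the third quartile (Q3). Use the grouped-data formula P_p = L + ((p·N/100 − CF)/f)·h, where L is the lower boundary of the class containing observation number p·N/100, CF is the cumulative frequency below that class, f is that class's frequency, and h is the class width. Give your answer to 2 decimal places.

N = 63; target position k = 75/100 · 63 = 47.25.
Cumulative frequencies: 25, 33, 44, 63.
Observation 47.25 falls in the class 30 – <40.
L = 30, CF = 44, f = 19, h = 10.
P75 = 30 + ((47.25 − 44)/19)·10 = 30 + 1.71053 = 31.7105.

31.71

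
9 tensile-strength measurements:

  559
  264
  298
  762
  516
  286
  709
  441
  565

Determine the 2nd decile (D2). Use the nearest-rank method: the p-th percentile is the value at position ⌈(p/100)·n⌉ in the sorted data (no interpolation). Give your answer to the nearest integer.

286

Sorted: 264, 286, 298, 441, 516, 559, 565, 709, 762.
n = 9.
Position = ⌈20/100 · 9⌉ = ⌈1.8⌉ = 2.
The value at rank 2 is 286.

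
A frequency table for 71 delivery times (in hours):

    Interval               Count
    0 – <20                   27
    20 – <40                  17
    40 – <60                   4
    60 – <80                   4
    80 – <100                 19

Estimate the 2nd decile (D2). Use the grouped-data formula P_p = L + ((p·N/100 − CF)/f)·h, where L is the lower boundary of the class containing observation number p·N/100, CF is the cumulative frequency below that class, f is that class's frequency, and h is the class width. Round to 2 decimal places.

10.52

N = 71; target position k = 20/100 · 71 = 14.2.
Cumulative frequencies: 27, 44, 48, 52, 71.
Observation 14.2 falls in the class 0 – <20.
L = 0, CF = 0, f = 27, h = 20.
P20 = 0 + ((14.2 − 0)/27)·20 = 0 + 10.5185 = 10.5185.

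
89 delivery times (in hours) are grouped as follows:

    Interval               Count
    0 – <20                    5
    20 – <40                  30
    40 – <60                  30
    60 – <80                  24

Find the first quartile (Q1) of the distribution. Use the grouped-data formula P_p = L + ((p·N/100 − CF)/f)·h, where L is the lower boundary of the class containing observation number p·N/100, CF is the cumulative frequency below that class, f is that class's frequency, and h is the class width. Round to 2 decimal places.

31.50

N = 89; target position k = 25/100 · 89 = 22.25.
Cumulative frequencies: 5, 35, 65, 89.
Observation 22.25 falls in the class 20 – <40.
L = 20, CF = 5, f = 30, h = 20.
P25 = 20 + ((22.25 − 5)/30)·20 = 20 + 11.5 = 31.5.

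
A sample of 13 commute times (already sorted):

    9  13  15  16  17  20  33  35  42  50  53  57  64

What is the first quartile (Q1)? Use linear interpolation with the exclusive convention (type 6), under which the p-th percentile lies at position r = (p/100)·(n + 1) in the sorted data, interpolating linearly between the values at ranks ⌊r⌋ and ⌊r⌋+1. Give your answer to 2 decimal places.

n = 13.
r = (25/100)·(13 + 1) = 3.5.
Rank 3 is 15 and rank 4 is 16.
Interpolate: 15 + 0.5·(16 − 15) = 15 + 0.5·1 = 15.5.

15.50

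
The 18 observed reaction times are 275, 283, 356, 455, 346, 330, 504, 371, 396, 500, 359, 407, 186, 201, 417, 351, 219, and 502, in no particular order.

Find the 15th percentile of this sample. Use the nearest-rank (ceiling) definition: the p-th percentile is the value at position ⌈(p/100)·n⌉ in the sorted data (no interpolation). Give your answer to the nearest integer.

219

Sorted: 186, 201, 219, 275, 283, 330, 346, 351, 356, 359, 371, 396, 407, 417, 455, 500, 502, 504.
n = 18.
Position = ⌈15/100 · 18⌉ = ⌈2.7⌉ = 3.
The value at rank 3 is 219.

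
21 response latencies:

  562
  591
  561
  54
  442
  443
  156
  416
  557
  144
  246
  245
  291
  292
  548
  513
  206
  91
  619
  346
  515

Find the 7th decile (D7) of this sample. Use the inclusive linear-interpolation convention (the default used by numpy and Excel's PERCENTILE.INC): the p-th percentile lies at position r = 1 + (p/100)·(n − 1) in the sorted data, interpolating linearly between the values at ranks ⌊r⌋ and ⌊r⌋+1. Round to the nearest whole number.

Sorted: 54, 91, 144, 156, 206, 245, 246, 291, 292, 346, 416, 442, 443, 513, 515, 548, 557, 561, 562, 591, 619.
n = 21.
r = 1 + (70/100)·(21 − 1) = 1 + 14 = 15.
r is an integer, so P70 is the value at rank 15: 515.

515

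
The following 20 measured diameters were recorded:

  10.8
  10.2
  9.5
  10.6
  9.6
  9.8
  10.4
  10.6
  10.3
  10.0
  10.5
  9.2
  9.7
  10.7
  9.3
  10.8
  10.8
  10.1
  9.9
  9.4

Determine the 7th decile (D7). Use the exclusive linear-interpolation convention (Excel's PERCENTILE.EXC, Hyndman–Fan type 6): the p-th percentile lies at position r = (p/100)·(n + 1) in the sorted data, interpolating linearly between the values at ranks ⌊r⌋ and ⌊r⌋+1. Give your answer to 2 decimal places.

Sorted: 9.2, 9.3, 9.4, 9.5, 9.6, 9.7, 9.8, 9.9, 10.0, 10.1, 10.2, 10.3, 10.4, 10.5, 10.6, 10.6, 10.7, 10.8, 10.8, 10.8.
n = 20.
r = (70/100)·(20 + 1) = 14.7.
Rank 14 is 10.5 and rank 15 is 10.6.
Interpolate: 10.5 + 0.7·(10.6 − 10.5) = 10.5 + 0.7·0.1 = 10.57.

10.57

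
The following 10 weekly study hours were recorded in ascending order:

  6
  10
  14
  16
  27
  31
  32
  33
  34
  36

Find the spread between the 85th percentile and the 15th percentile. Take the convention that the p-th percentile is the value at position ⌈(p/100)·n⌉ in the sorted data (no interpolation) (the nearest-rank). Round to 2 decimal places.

n = 10.
P15: rank ⌈15/100·10⌉ = 2 → 10.
P85: rank ⌈85/100·10⌉ = 9 → 34.
Difference: 34 − 10 = 24.

24.00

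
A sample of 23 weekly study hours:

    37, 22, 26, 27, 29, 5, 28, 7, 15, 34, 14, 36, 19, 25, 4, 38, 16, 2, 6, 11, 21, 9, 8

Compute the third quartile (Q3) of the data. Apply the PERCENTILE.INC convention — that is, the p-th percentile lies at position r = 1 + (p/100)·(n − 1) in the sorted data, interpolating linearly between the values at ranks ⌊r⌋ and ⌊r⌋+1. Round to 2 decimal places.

27.50

Sorted: 2, 4, 5, 6, 7, 8, 9, 11, 14, 15, 16, 19, 21, 22, 25, 26, 27, 28, 29, 34, 36, 37, 38.
n = 23.
r = 1 + (75/100)·(23 − 1) = 1 + 16.5 = 17.5.
Rank 17 is 27 and rank 18 is 28.
Interpolate: 27 + 0.5·(28 − 27) = 27 + 0.5·1 = 27.5.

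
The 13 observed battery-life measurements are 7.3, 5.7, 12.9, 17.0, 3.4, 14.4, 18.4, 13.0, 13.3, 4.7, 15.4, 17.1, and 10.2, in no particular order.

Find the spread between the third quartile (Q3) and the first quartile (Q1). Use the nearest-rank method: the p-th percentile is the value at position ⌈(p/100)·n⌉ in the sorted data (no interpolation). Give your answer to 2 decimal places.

Sorted: 3.4, 4.7, 5.7, 7.3, 10.2, 12.9, 13.0, 13.3, 14.4, 15.4, 17.0, 17.1, 18.4.
n = 13.
P25: rank ⌈25/100·13⌉ = 4 → 7.3.
P75: rank ⌈75/100·13⌉ = 10 → 15.4.
Difference: 15.4 − 7.3 = 8.1.

8.10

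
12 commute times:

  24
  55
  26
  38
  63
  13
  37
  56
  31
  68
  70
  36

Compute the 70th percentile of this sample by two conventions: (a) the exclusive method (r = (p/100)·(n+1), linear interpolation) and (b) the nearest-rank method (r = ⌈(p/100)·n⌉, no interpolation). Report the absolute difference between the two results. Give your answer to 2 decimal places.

0.70

Sorted: 13, 24, 26, 31, 36, 37, 38, 55, 56, 63, 68, 70.
n = 12.
(a) r = 9.1; between ranks 9 (56) and 10 (63): 56.7.
(b) the nearest-rank method: rank 9 → 56.
|56.7 − 56| = 0.7.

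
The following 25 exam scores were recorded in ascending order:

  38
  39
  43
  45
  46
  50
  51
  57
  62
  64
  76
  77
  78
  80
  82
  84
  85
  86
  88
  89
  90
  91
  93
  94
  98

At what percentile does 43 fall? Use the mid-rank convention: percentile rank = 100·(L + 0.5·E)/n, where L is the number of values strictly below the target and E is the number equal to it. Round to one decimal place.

Count below 43: L = 2; count equal: E = 1; n = 25.
Percentile rank = 100·(2 + 0.5·1)/25 = 100·2.5/25 = 10.

10.0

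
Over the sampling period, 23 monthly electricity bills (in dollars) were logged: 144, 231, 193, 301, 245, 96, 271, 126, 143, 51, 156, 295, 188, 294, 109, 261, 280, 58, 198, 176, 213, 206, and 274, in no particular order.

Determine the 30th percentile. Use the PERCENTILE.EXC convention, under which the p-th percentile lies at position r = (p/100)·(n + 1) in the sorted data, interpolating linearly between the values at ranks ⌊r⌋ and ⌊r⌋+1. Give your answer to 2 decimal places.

Sorted: 51, 58, 96, 109, 126, 143, 144, 156, 176, 188, 193, 198, 206, 213, 231, 245, 261, 271, 274, 280, 294, 295, 301.
n = 23.
r = (30/100)·(23 + 1) = 7.2.
Rank 7 is 144 and rank 8 is 156.
Interpolate: 144 + 0.2·(156 − 144) = 144 + 0.2·12 = 146.4.

146.40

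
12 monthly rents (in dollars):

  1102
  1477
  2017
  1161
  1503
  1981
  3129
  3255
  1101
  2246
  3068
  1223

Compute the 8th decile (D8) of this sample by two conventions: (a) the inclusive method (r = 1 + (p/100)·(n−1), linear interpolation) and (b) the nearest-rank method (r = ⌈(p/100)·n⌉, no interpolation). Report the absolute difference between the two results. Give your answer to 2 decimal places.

164.40

Sorted: 1101, 1102, 1161, 1223, 1477, 1503, 1981, 2017, 2246, 3068, 3129, 3255.
n = 12.
(a) r = 9.8; between ranks 9 (2246) and 10 (3068): 2903.6.
(b) the nearest-rank method: rank 10 → 3068.
|2903.6 − 3068| = 164.4.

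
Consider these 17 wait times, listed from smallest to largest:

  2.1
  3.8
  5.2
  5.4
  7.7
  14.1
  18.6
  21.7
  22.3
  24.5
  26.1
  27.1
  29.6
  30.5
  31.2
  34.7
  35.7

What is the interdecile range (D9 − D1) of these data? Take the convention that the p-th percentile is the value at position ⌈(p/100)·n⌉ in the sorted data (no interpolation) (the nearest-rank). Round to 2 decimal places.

n = 17.
P10: rank ⌈10/100·17⌉ = 2 → 3.8.
P90: rank ⌈90/100·17⌉ = 16 → 34.7.
Difference: 34.7 − 3.8 = 30.9.

30.90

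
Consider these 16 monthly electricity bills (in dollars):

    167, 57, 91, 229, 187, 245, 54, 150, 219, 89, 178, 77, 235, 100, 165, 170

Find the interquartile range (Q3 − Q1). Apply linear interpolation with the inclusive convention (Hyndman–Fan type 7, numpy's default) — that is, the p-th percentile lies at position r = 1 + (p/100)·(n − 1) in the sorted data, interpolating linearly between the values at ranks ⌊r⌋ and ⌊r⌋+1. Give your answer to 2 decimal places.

104.50

Sorted: 54, 57, 77, 89, 91, 100, 150, 165, 167, 170, 178, 187, 219, 229, 235, 245.
n = 16.
P25: r = 4.75; ranks 4–5 are 89, 91; interpolating gives 90.5.
P75: r = 12.25; ranks 12–13 are 187, 219; interpolating gives 195.
Difference: 195 − 90.5 = 104.5.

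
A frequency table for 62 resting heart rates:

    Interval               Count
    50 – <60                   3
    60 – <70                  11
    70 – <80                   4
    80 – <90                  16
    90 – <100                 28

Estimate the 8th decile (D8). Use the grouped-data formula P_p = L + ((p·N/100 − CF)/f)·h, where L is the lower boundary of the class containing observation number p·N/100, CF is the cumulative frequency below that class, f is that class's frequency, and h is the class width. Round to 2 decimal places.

N = 62; target position k = 80/100 · 62 = 49.6.
Cumulative frequencies: 3, 14, 18, 34, 62.
Observation 49.6 falls in the class 90 – <100.
L = 90, CF = 34, f = 28, h = 10.
P80 = 90 + ((49.6 − 34)/28)·10 = 90 + 5.57143 = 95.5714.

95.57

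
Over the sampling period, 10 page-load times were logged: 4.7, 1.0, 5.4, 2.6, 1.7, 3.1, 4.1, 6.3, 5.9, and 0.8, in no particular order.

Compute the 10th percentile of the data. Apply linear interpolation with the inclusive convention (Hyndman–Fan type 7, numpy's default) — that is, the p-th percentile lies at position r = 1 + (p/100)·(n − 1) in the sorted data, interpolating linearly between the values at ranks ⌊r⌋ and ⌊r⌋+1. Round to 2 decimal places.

Sorted: 0.8, 1.0, 1.7, 2.6, 3.1, 4.1, 4.7, 5.4, 5.9, 6.3.
n = 10.
r = 1 + (10/100)·(10 − 1) = 1 + 0.9 = 1.9.
Rank 1 is 0.8 and rank 2 is 1.0.
Interpolate: 0.8 + 0.9·(1.0 − 0.8) = 0.8 + 0.9·0.2 = 0.98.

0.98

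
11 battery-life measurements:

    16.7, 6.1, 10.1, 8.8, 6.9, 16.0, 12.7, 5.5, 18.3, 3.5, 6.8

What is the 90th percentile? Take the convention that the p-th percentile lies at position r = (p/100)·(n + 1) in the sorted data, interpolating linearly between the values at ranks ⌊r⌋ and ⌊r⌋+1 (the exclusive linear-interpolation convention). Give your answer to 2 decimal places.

Sorted: 3.5, 5.5, 6.1, 6.8, 6.9, 8.8, 10.1, 12.7, 16.0, 16.7, 18.3.
n = 11.
r = (90/100)·(11 + 1) = 10.8.
Rank 10 is 16.7 and rank 11 is 18.3.
Interpolate: 16.7 + 0.8·(18.3 − 16.7) = 16.7 + 0.8·1.6 = 17.98.

17.98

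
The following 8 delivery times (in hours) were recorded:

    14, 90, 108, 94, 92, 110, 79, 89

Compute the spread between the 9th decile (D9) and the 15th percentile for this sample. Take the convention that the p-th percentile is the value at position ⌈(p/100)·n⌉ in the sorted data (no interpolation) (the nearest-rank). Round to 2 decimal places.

Sorted: 14, 79, 89, 90, 92, 94, 108, 110.
n = 8.
P15: rank ⌈15/100·8⌉ = 2 → 79.
P90: rank ⌈90/100·8⌉ = 8 → 110.
Difference: 110 − 79 = 31.

31.00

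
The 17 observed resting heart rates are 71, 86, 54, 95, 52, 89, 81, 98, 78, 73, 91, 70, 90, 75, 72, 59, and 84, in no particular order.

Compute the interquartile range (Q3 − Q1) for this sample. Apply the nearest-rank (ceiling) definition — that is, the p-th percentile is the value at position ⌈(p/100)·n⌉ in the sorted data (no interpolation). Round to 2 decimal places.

Sorted: 52, 54, 59, 70, 71, 72, 73, 75, 78, 81, 84, 86, 89, 90, 91, 95, 98.
n = 17.
P25: rank ⌈25/100·17⌉ = 5 → 71.
P75: rank ⌈75/100·17⌉ = 13 → 89.
Difference: 89 − 71 = 18.

18.00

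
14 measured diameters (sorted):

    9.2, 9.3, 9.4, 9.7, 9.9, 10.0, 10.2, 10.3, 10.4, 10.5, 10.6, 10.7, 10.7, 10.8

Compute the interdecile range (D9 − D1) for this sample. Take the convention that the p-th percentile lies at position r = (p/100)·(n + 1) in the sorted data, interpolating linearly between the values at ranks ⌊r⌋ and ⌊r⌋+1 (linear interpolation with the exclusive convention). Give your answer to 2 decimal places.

n = 14.
P10: r = 1.5; ranks 1–2 are 9.2, 9.3; interpolating gives 9.25.
P90: r = 13.5; ranks 13–14 are 10.7, 10.8; interpolating gives 10.75.
Difference: 10.75 − 9.25 = 1.5.

1.50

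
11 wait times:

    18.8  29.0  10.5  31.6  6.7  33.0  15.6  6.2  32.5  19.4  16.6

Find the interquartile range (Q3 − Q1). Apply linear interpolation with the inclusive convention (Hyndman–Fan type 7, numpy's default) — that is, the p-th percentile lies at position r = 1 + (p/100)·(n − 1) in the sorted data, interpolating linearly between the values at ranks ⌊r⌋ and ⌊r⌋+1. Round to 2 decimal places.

Sorted: 6.2, 6.7, 10.5, 15.6, 16.6, 18.8, 19.4, 29.0, 31.6, 32.5, 33.0.
n = 11.
P25: r = 3.5; ranks 3–4 are 10.5, 15.6; interpolating gives 13.05.
P75: r = 8.5; ranks 8–9 are 29.0, 31.6; interpolating gives 30.3.
Difference: 30.3 − 13.05 = 17.25.

17.25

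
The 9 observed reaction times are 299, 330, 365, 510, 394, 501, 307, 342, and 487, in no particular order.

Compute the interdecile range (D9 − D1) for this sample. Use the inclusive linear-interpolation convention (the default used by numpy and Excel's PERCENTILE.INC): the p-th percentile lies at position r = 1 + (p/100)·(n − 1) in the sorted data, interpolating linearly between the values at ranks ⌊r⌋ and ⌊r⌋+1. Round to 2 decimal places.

197.40

Sorted: 299, 307, 330, 342, 365, 394, 487, 501, 510.
n = 9.
P10: r = 1.8; ranks 1–2 are 299, 307; interpolating gives 305.4.
P90: r = 8.2; ranks 8–9 are 501, 510; interpolating gives 502.8.
Difference: 502.8 − 305.4 = 197.4.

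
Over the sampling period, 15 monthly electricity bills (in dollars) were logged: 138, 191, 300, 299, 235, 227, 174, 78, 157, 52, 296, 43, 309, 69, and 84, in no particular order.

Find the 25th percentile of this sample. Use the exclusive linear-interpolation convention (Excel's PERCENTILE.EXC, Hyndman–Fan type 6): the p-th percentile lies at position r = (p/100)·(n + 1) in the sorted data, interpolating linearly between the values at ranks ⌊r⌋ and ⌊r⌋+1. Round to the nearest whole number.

Sorted: 43, 52, 69, 78, 84, 138, 157, 174, 191, 227, 235, 296, 299, 300, 309.
n = 15.
r = (25/100)·(15 + 1) = 4.
r is an integer, so P25 is the value at rank 4: 78.

78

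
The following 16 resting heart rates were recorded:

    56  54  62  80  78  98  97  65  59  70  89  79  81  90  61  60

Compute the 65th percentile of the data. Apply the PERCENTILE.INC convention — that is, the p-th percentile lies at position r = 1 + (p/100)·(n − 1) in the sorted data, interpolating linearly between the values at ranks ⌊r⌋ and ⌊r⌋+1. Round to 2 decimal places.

Sorted: 54, 56, 59, 60, 61, 62, 65, 70, 78, 79, 80, 81, 89, 90, 97, 98.
n = 16.
r = 1 + (65/100)·(16 − 1) = 1 + 9.75 = 10.75.
Rank 10 is 79 and rank 11 is 80.
Interpolate: 79 + 0.75·(80 − 79) = 79 + 0.75·1 = 79.75.

79.75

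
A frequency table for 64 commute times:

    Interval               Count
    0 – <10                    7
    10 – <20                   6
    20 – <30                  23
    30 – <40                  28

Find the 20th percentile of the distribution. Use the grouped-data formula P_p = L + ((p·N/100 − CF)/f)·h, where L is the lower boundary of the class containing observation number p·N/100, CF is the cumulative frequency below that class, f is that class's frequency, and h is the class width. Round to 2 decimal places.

N = 64; target position k = 20/100 · 64 = 12.8.
Cumulative frequencies: 7, 13, 36, 64.
Observation 12.8 falls in the class 10 – <20.
L = 10, CF = 7, f = 6, h = 10.
P20 = 10 + ((12.8 − 7)/6)·10 = 10 + 9.66667 = 19.6667.

19.67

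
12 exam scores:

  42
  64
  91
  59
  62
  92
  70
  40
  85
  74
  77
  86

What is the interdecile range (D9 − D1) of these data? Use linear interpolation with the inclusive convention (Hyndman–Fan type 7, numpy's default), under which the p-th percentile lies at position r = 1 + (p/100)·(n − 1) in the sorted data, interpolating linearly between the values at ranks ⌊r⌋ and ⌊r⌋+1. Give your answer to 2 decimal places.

Sorted: 40, 42, 59, 62, 64, 70, 74, 77, 85, 86, 91, 92.
n = 12.
P10: r = 2.1; ranks 2–3 are 42, 59; interpolating gives 43.7.
P90: r = 10.9; ranks 10–11 are 86, 91; interpolating gives 90.5.
Difference: 90.5 − 43.7 = 46.8.

46.80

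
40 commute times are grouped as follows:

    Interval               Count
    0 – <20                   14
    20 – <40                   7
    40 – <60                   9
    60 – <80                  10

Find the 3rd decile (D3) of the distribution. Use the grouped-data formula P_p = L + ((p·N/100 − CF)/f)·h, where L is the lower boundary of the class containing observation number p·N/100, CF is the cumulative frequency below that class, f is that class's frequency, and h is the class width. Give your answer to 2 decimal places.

17.14

N = 40; target position k = 30/100 · 40 = 12.
Cumulative frequencies: 14, 21, 30, 40.
Observation 12 falls in the class 0 – <20.
L = 0, CF = 0, f = 14, h = 20.
P30 = 0 + ((12 − 0)/14)·20 = 0 + 17.1429 = 17.1429.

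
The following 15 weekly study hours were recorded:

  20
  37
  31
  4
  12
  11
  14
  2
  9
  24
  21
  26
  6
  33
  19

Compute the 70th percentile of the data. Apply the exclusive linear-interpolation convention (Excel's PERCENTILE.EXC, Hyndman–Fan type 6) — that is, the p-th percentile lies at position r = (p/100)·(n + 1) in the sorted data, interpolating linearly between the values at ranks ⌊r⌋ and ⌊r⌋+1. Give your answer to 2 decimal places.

24.40

Sorted: 2, 4, 6, 9, 11, 12, 14, 19, 20, 21, 24, 26, 31, 33, 37.
n = 15.
r = (70/100)·(15 + 1) = 11.2.
Rank 11 is 24 and rank 12 is 26.
Interpolate: 24 + 0.2·(26 − 24) = 24 + 0.2·2 = 24.4.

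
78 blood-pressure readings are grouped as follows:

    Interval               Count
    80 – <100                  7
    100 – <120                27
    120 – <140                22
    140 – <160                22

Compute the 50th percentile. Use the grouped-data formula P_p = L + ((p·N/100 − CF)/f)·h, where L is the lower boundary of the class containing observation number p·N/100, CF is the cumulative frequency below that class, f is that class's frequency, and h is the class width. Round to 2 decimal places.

124.55

N = 78; target position k = 50/100 · 78 = 39.
Cumulative frequencies: 7, 34, 56, 78.
Observation 39 falls in the class 120 – <140.
L = 120, CF = 34, f = 22, h = 20.
P50 = 120 + ((39 − 34)/22)·20 = 120 + 4.54545 = 124.545.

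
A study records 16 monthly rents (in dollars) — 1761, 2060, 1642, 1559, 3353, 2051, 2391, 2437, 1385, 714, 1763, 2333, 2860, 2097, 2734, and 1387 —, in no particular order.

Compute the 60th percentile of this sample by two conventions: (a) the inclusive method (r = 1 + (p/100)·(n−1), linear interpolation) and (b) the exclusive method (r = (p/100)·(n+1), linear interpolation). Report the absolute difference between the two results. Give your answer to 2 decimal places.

47.20

Sorted: 714, 1385, 1387, 1559, 1642, 1761, 1763, 2051, 2060, 2097, 2333, 2391, 2437, 2734, 2860, 3353.
n = 16.
(a) r = 10 → value at rank 10 = 2097.
(b) r = 10.2; between ranks 10 (2097) and 11 (2333): 2144.2.
|2097 − 2144.2| = 47.2.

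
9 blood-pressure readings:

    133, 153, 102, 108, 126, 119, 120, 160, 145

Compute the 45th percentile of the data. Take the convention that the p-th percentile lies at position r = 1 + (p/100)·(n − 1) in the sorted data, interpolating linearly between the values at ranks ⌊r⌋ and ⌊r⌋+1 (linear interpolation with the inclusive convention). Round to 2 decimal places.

Sorted: 102, 108, 119, 120, 126, 133, 145, 153, 160.
n = 9.
r = 1 + (45/100)·(9 − 1) = 1 + 3.6 = 4.6.
Rank 4 is 120 and rank 5 is 126.
Interpolate: 120 + 0.6·(126 − 120) = 120 + 0.6·6 = 123.6.

123.60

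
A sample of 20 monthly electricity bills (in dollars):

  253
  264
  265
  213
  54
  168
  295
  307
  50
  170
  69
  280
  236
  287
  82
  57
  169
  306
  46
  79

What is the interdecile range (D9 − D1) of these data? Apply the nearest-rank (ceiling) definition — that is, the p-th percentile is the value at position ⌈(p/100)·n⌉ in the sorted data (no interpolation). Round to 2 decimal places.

Sorted: 46, 50, 54, 57, 69, 79, 82, 168, 169, 170, 213, 236, 253, 264, 265, 280, 287, 295, 306, 307.
n = 20.
P10: rank ⌈10/100·20⌉ = 2 → 50.
P90: rank ⌈90/100·20⌉ = 18 → 295.
Difference: 295 − 50 = 245.

245.00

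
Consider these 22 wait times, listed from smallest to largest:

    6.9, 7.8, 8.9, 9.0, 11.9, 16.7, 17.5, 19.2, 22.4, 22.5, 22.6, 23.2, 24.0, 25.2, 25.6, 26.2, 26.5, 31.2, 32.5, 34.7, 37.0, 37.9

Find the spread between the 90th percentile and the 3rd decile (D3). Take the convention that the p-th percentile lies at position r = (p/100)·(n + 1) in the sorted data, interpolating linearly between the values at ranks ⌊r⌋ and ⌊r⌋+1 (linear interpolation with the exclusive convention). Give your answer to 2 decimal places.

18.89

n = 22.
P30: r = 6.9; ranks 6–7 are 16.7, 17.5; interpolating gives 17.42.
P90: r = 20.7; ranks 20–21 are 34.7, 37.0; interpolating gives 36.31.
Difference: 36.31 − 17.42 = 18.89.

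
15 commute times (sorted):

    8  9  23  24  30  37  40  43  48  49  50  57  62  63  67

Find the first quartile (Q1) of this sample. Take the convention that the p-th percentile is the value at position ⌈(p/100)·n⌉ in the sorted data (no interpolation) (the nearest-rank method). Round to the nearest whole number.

n = 15.
Position = ⌈25/100 · 15⌉ = ⌈3.75⌉ = 4.
The value at rank 4 is 24.

24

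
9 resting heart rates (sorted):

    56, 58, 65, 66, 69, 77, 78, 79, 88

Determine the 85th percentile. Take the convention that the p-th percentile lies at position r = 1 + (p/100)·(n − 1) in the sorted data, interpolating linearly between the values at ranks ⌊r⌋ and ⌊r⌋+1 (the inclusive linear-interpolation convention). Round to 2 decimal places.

78.80

n = 9.
r = 1 + (85/100)·(9 − 1) = 1 + 6.8 = 7.8.
Rank 7 is 78 and rank 8 is 79.
Interpolate: 78 + 0.8·(79 − 78) = 78 + 0.8·1 = 78.8.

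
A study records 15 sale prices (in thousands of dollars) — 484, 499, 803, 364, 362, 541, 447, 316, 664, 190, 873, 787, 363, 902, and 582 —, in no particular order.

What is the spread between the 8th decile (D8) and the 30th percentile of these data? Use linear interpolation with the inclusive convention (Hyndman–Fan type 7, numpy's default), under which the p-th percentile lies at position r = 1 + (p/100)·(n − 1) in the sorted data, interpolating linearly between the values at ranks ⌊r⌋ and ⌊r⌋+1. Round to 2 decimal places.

Sorted: 190, 316, 362, 363, 364, 447, 484, 499, 541, 582, 664, 787, 803, 873, 902.
n = 15.
P30: r = 5.2; ranks 5–6 are 364, 447; interpolating gives 380.6.
P80: r = 12.2; ranks 12–13 are 787, 803; interpolating gives 790.2.
Difference: 790.2 − 380.6 = 409.6.

409.60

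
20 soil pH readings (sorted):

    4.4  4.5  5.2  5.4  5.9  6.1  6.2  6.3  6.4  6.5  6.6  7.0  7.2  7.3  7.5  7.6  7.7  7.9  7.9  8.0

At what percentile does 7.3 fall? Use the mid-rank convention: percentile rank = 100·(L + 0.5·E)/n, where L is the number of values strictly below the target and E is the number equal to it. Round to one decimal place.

67.5

Count below 7.3: L = 13; count equal: E = 1; n = 20.
Percentile rank = 100·(13 + 0.5·1)/20 = 100·13.5/20 = 67.5.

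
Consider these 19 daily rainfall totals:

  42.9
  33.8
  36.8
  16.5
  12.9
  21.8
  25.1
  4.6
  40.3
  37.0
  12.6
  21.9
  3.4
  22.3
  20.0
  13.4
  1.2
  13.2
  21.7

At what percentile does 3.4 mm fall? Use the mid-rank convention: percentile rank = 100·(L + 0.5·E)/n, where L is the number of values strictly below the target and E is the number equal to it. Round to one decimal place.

7.9

Sorted: 1.2, 3.4, 4.6, 12.6, 12.9, 13.2, 13.4, 16.5, 20.0, 21.7, 21.8, 21.9, 22.3, 25.1, 33.8, 36.8, 37.0, 40.3, 42.9.
Count below 3.4: L = 1; count equal: E = 1; n = 19.
Percentile rank = 100·(1 + 0.5·1)/19 = 100·1.5/19 = 7.895.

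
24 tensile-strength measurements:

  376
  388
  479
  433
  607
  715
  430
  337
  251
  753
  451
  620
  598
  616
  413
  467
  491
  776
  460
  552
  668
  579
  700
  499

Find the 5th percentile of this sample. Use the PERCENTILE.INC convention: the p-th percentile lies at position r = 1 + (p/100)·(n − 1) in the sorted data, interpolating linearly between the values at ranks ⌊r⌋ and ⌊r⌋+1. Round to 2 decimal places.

Sorted: 251, 337, 376, 388, 413, 430, 433, 451, 460, 467, 479, 491, 499, 552, 579, 598, 607, 616, 620, 668, 700, 715, 753, 776.
n = 24.
r = 1 + (5/100)·(24 − 1) = 1 + 1.15 = 2.15.
Rank 2 is 337 and rank 3 is 376.
Interpolate: 337 + 0.15·(376 − 337) = 337 + 0.15·39 = 342.85.

342.85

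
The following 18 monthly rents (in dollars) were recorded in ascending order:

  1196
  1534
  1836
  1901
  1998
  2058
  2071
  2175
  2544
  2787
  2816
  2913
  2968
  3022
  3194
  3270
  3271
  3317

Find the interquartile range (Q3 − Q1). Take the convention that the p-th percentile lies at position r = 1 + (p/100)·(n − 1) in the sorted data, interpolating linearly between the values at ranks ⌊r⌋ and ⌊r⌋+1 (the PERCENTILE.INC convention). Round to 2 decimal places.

995.50

n = 18.
P25: r = 5.25; ranks 5–6 are 1998, 2058; interpolating gives 2013.
P75: r = 13.75; ranks 13–14 are 2968, 3022; interpolating gives 3008.5.
Difference: 3008.5 − 2013 = 995.5.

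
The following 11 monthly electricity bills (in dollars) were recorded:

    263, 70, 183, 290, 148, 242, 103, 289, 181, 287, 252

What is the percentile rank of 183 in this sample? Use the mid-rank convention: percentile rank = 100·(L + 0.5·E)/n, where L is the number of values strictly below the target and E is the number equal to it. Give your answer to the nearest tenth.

Sorted: 70, 103, 148, 181, 183, 242, 252, 263, 287, 289, 290.
Count below 183: L = 4; count equal: E = 1; n = 11.
Percentile rank = 100·(4 + 0.5·1)/11 = 100·4.5/11 = 40.91.

40.9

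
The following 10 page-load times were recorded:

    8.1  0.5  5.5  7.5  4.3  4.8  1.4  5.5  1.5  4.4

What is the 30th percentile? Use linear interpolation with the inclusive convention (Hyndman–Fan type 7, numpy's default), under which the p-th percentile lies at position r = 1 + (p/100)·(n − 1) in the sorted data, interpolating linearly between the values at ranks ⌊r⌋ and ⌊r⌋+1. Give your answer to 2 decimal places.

3.46

Sorted: 0.5, 1.4, 1.5, 4.3, 4.4, 4.8, 5.5, 5.5, 7.5, 8.1.
n = 10.
r = 1 + (30/100)·(10 − 1) = 1 + 2.7 = 3.7.
Rank 3 is 1.5 and rank 4 is 4.3.
Interpolate: 1.5 + 0.7·(4.3 − 1.5) = 1.5 + 0.7·2.8 = 3.46.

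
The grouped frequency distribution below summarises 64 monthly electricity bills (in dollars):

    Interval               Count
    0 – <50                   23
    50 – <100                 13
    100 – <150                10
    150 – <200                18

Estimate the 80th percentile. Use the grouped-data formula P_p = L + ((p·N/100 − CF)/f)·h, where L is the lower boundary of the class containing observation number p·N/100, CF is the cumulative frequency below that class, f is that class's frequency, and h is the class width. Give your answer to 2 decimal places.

N = 64; target position k = 80/100 · 64 = 51.2.
Cumulative frequencies: 23, 36, 46, 64.
Observation 51.2 falls in the class 150 – <200.
L = 150, CF = 46, f = 18, h = 50.
P80 = 150 + ((51.2 − 46)/18)·50 = 150 + 14.4444 = 164.444.

164.44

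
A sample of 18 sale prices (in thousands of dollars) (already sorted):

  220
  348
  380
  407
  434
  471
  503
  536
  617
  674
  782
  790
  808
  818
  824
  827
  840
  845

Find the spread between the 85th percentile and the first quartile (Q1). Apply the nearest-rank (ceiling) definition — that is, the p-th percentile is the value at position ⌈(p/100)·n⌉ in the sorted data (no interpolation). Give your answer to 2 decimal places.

n = 18.
P25: rank ⌈25/100·18⌉ = 5 → 434.
P85: rank ⌈85/100·18⌉ = 16 → 827.
Difference: 827 − 434 = 393.

393.00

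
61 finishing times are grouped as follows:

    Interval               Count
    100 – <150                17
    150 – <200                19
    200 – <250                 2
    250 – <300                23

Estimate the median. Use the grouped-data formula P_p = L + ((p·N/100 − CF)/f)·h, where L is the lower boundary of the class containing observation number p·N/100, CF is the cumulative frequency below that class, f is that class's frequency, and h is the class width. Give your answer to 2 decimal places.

185.53

N = 61; target position k = 50/100 · 61 = 30.5.
Cumulative frequencies: 17, 36, 38, 61.
Observation 30.5 falls in the class 150 – <200.
L = 150, CF = 17, f = 19, h = 50.
P50 = 150 + ((30.5 − 17)/19)·50 = 150 + 35.5263 = 185.526.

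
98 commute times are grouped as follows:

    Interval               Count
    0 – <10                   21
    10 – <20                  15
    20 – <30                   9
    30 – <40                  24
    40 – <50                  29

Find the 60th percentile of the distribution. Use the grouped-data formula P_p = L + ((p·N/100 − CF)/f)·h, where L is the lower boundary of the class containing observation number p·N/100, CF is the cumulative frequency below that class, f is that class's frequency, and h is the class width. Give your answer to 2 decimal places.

N = 98; target position k = 60/100 · 98 = 58.8.
Cumulative frequencies: 21, 36, 45, 69, 98.
Observation 58.8 falls in the class 30 – <40.
L = 30, CF = 45, f = 24, h = 10.
P60 = 30 + ((58.8 − 45)/24)·10 = 30 + 5.75 = 35.75.

35.75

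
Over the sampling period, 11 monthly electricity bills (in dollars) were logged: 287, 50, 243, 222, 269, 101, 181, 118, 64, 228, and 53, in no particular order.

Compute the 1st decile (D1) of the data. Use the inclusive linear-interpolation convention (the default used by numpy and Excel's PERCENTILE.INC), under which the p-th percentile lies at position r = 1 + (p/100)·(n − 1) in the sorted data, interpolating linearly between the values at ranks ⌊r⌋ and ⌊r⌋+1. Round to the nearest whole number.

Sorted: 50, 53, 64, 101, 118, 181, 222, 228, 243, 269, 287.
n = 11.
r = 1 + (10/100)·(11 − 1) = 1 + 1 = 2.
r is an integer, so P10 is the value at rank 2: 53.

53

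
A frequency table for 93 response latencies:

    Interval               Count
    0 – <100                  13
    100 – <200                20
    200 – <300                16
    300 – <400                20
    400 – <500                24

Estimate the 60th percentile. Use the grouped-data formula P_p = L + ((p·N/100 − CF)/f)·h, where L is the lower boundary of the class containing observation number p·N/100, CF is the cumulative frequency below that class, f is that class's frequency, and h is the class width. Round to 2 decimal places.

334.00

N = 93; target position k = 60/100 · 93 = 55.8.
Cumulative frequencies: 13, 33, 49, 69, 93.
Observation 55.8 falls in the class 300 – <400.
L = 300, CF = 49, f = 20, h = 100.
P60 = 300 + ((55.8 − 49)/20)·100 = 300 + 34 = 334.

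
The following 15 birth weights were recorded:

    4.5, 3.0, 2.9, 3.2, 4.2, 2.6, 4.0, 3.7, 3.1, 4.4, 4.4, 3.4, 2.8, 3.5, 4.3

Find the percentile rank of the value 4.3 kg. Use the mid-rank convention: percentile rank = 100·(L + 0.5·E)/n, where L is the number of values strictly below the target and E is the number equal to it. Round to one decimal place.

76.7

Sorted: 2.6, 2.8, 2.9, 3.0, 3.1, 3.2, 3.4, 3.5, 3.7, 4.0, 4.2, 4.3, 4.4, 4.4, 4.5.
Count below 4.3: L = 11; count equal: E = 1; n = 15.
Percentile rank = 100·(11 + 0.5·1)/15 = 100·11.5/15 = 76.67.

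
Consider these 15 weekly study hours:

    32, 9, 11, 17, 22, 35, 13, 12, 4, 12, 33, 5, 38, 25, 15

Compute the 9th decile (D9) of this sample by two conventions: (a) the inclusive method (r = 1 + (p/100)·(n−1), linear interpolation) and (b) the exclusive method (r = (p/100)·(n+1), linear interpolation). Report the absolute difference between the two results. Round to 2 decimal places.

2.00

Sorted: 4, 5, 9, 11, 12, 12, 13, 15, 17, 22, 25, 32, 33, 35, 38.
n = 15.
(a) r = 13.6; between ranks 13 (33) and 14 (35): 34.2.
(b) r = 14.4; between ranks 14 (35) and 15 (38): 36.2.
|34.2 − 36.2| = 2.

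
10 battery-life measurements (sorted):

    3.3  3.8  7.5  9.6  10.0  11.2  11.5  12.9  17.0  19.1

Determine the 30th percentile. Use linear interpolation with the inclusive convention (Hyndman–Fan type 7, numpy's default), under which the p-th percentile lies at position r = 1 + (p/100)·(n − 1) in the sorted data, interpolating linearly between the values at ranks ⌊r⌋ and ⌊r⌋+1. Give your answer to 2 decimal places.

8.97

n = 10.
r = 1 + (30/100)·(10 − 1) = 1 + 2.7 = 3.7.
Rank 3 is 7.5 and rank 4 is 9.6.
Interpolate: 7.5 + 0.7·(9.6 − 7.5) = 7.5 + 0.7·2.1 = 8.97.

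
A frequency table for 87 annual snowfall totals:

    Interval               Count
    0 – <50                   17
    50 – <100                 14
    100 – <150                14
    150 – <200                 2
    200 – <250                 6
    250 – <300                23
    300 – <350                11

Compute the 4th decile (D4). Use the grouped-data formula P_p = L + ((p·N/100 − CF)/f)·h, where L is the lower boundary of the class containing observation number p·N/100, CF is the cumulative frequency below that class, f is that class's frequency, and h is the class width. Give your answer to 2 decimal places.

113.57

N = 87; target position k = 40/100 · 87 = 34.8.
Cumulative frequencies: 17, 31, 45, 47, 53, 76, 87.
Observation 34.8 falls in the class 100 – <150.
L = 100, CF = 31, f = 14, h = 50.
P40 = 100 + ((34.8 − 31)/14)·50 = 100 + 13.5714 = 113.571.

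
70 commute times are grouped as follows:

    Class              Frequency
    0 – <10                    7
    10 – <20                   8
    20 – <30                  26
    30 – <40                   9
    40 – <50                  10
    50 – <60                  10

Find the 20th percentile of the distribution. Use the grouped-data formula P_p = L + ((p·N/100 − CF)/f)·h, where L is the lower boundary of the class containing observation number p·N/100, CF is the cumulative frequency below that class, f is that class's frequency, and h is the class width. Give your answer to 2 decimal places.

N = 70; target position k = 20/100 · 70 = 14.
Cumulative frequencies: 7, 15, 41, 50, 60, 70.
Observation 14 falls in the class 10 – <20.
L = 10, CF = 7, f = 8, h = 10.
P20 = 10 + ((14 − 7)/8)·10 = 10 + 8.75 = 18.75.

18.75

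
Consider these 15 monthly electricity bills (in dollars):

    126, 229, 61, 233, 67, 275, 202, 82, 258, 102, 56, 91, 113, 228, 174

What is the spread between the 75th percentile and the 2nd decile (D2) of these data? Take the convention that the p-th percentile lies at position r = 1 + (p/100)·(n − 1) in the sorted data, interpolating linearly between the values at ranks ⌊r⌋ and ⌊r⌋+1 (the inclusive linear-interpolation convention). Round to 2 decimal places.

Sorted: 56, 61, 67, 82, 91, 102, 113, 126, 174, 202, 228, 229, 233, 258, 275.
n = 15.
P20: r = 3.8; ranks 3–4 are 67, 82; interpolating gives 79.
P75: r = 11.5; ranks 11–12 are 228, 229; interpolating gives 228.5.
Difference: 228.5 − 79 = 149.5.

149.50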